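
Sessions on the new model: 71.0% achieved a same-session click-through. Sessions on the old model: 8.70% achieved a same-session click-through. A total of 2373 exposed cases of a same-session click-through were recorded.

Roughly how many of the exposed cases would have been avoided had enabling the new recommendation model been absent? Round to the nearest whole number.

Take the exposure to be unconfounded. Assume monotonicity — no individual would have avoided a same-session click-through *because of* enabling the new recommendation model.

about 2082 cases

p₁ = 0.71, p₀ = 0.087.
PN = (p₁ − p₀)/p₁ = (0.71 − 0.087) / 0.71 ≈ 0.87746.
Attributable cases ≈ PN × (exposed cases) = 0.87746 × 2373 ≈ 2082.22.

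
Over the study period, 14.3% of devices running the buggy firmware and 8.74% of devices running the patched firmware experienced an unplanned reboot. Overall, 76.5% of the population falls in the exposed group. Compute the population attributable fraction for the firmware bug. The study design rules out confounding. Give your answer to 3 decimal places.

PAF ≈ 0.327

p₁ = 0.143, p₀ = 0.0874.
Overall risk P(Y=1) = π·p₁ + (1−π)·p₀ = 0.765×0.143 + 0.235×0.0874 = 0.12993.
Under exogeneity, PAF = [P(Y=1) − p₀] / P(Y=1).
PAF = (0.12993 − 0.0874) / 0.12993 ≈ 0.3274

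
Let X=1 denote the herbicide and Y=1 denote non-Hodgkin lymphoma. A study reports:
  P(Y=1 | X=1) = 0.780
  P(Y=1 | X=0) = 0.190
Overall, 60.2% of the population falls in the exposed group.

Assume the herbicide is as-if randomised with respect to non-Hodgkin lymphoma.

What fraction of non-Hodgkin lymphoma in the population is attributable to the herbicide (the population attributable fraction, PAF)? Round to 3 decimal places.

PAF ≈ 0.651

Let p₁ = 0.78, p₀ = 0.19.
Overall risk P(Y=1) = π·p₁ + (1−π)·p₀ = 0.602×0.78 + 0.398×0.19 = 0.54518.
Under exogeneity, PAF = [P(Y=1) − p₀] / P(Y=1).
PAF = (0.54518 − 0.19) / 0.54518 ≈ 0.6515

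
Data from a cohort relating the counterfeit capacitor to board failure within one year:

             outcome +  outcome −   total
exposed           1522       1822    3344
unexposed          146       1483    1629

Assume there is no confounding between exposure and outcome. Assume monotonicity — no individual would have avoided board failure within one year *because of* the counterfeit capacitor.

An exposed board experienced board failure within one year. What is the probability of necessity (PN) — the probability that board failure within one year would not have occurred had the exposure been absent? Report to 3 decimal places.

PN ≈ 0.803

p₁ = P(outcome | exposed) = 1522/3344 = 0.45514
p₀ = P(outcome | unexposed) = 146/1629 = 0.089626
Under exogeneity and monotonicity, PN = (p₁ − p₀) / p₁.
PN = (0.45514 − 0.089626) / 0.45514 = 0.36552 / 0.45514 ≈ 0.8031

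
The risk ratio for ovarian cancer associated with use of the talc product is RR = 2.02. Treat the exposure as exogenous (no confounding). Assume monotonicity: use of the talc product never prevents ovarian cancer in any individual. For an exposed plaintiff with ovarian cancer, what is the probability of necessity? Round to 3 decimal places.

PN ≈ 0.505

Under exogeneity and monotonicity, PN = (RR − 1) / RR = 1 − 1/RR.
PN = (2.02 − 1) / 2.02 = 1.02 / 2.02 ≈ 0.5050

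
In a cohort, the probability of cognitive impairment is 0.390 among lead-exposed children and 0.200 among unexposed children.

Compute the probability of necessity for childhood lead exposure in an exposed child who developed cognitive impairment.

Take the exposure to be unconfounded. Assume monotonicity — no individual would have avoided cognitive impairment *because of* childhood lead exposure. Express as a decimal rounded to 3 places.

Let p₁ = 0.39, p₀ = 0.2.
Under exogeneity and monotonicity, PN = (p₁ − p₀) / p₁.
PN = (0.39 − 0.2) / 0.39 = 0.19 / 0.39 ≈ 0.4872

PN ≈ 0.487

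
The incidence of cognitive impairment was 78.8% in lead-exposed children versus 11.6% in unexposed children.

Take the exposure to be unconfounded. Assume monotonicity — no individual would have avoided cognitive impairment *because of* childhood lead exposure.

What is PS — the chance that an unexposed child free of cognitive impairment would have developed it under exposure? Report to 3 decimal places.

p₁ = 0.788, p₀ = 0.116.
Under exogeneity and monotonicity, PS = (p₁ − p₀) / (1 − p₀).
PS = (0.788 − 0.116) / (1 − 0.116) = 0.672 / 0.884 ≈ 0.7602

PS ≈ 0.760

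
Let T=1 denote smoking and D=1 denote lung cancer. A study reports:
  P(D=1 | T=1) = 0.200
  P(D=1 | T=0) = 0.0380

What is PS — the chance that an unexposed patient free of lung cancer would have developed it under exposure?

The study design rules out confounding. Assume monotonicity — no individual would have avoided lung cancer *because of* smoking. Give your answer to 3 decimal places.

Let p₁ = 0.2, p₀ = 0.038.
Under exogeneity and monotonicity, PS = (p₁ − p₀) / (1 − p₀).
PS = (0.2 − 0.038) / (1 − 0.038) = 0.162 / 0.962 ≈ 0.1684

PS ≈ 0.168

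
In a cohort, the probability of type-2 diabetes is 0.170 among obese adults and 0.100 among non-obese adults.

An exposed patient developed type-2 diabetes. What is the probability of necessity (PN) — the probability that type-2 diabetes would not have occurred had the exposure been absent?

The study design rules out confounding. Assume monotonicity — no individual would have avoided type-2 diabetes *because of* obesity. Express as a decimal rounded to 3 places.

PN ≈ 0.412

Let p₁ = 0.17, p₀ = 0.1.
Under exogeneity and monotonicity, PN = (p₁ − p₀) / p₁.
PN = (0.17 − 0.1) / 0.17 = 0.07 / 0.17 ≈ 0.4118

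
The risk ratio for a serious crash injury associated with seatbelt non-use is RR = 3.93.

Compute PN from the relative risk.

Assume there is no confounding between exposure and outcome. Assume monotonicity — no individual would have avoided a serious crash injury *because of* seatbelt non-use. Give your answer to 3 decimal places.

PN ≈ 0.746

Under exogeneity and monotonicity, PN = (RR − 1) / RR = 1 − 1/RR.
PN = (3.93 − 1) / 3.93 = 2.93 / 3.93 ≈ 0.7455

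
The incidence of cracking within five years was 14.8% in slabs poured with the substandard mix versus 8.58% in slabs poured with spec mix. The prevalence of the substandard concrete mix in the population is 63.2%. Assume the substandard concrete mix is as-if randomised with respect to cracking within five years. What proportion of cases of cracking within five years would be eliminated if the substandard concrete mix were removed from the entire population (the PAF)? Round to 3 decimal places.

p₁ = 0.148, p₀ = 0.0858.
Overall risk P(Y=1) = π·p₁ + (1−π)·p₀ = 0.632×0.148 + 0.368×0.0858 = 0.12511.
Under exogeneity, PAF = [P(Y=1) − p₀] / P(Y=1).
PAF = (0.12511 − 0.0858) / 0.12511 ≈ 0.3142

PAF ≈ 0.314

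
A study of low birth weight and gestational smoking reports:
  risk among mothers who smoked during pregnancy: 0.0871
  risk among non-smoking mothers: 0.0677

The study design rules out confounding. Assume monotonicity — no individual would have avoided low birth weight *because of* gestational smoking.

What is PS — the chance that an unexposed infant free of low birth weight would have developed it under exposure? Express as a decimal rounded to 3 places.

PS ≈ 0.021

Let p₁ = 0.0871, p₀ = 0.0677.
Under exogeneity and monotonicity, PS = (p₁ − p₀) / (1 − p₀).
PS = (0.0871 − 0.0677) / (1 − 0.0677) = 0.0194 / 0.9323 ≈ 0.0208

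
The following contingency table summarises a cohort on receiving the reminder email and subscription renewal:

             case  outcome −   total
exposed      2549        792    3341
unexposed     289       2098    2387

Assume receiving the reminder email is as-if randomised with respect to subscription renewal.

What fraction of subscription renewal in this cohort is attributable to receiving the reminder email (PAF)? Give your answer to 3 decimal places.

PAF ≈ 0.756

p₁ = P(outcome | exposed) = 2549/3341 = 0.76295
p₀ = P(outcome | unexposed) = 289/2387 = 0.12107
Exposure prevalence π = 3341/5728 = 0.58328; overall risk P(Y=1) = 0.49546.
Under exogeneity, PAF = [P(Y=1) − p₀]/P(Y=1).
PAF = (0.49546 − 0.12107) / 0.49546 ≈ 0.7556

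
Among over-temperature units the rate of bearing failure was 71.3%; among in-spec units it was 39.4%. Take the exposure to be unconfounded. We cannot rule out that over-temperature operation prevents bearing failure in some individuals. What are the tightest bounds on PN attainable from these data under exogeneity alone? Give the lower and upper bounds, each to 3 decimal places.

0.447 ≤ PN ≤ 0.850

p₁ = 0.713, p₀ = 0.394.
Under exogeneity alone the bounds on PN are max{0,(p₁−p₀)/p₁} ≤ PN ≤ min{1,(1−p₀)/p₁}.
  lower = (p₁ − p₀)/p₁ = 0.319 / 0.713 ≈ 0.4474
  upper = min{1, (1 − p₀)/p₁} = 0.606 / 0.713 ≈ 0.8499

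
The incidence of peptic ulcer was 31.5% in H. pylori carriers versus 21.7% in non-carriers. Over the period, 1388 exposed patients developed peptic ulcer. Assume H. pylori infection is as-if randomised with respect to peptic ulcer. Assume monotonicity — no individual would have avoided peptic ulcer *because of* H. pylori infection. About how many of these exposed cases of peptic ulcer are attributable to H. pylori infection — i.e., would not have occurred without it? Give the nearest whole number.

about 432 cases

p₁ = 0.315, p₀ = 0.217.
PN = (p₁ − p₀)/p₁ = (0.315 − 0.217) / 0.315 ≈ 0.31111.
Attributable cases ≈ PN × (exposed cases) = 0.31111 × 1388 ≈ 431.82.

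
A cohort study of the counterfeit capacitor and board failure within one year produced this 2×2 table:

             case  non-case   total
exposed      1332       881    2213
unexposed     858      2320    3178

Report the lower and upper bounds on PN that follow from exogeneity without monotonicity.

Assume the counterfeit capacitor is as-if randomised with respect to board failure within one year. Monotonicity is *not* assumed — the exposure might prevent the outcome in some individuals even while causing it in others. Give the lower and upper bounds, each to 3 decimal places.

0.551 ≤ PN ≤ 1.000

p₁ = P(outcome | exposed) = 1332/2213 = 0.6019
p₀ = P(outcome | unexposed) = 858/3178 = 0.26998
Under exogeneity alone the bounds on PN are max{0,(p₁−p₀)/p₁} ≤ PN ≤ min{1,(1−p₀)/p₁}.
  lower = (p₁ − p₀)/p₁ = 0.33192 / 0.6019 ≈ 0.5515
  upper = min{1, (1 − p₀)/p₁} = 0.73002 / 0.6019 ≈ 1.2129 → capped at 1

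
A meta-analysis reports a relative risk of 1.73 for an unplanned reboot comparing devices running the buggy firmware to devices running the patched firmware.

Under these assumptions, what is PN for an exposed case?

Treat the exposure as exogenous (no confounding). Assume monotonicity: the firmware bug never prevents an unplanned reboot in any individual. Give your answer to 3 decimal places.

PN ≈ 0.422

Under exogeneity and monotonicity, PN = (RR − 1) / RR = 1 − 1/RR.
PN = (1.73 − 1) / 1.73 = 0.73 / 1.73 ≈ 0.4220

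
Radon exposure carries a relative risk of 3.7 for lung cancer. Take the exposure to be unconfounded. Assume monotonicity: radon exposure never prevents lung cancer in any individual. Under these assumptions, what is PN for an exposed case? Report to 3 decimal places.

Under exogeneity and monotonicity, PN = (RR − 1) / RR = 1 − 1/RR.
PN = (3.7 − 1) / 3.7 = 2.7 / 3.7 ≈ 0.7297

PN ≈ 0.730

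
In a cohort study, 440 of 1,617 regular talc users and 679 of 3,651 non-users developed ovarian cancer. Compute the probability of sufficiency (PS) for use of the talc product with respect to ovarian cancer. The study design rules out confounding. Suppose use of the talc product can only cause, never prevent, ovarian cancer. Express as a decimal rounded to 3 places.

p₁ = P(outcome | exposed) = 440/1617 = 0.27211
p₀ = P(outcome | unexposed) = 679/3651 = 0.18598
Under exogeneity and monotonicity, PS = (p₁ − p₀) / (1 − p₀).
PS = (0.27211 − 0.18598) / (1 − 0.18598) = 0.086132 / 0.81402 ≈ 0.1058

PS ≈ 0.106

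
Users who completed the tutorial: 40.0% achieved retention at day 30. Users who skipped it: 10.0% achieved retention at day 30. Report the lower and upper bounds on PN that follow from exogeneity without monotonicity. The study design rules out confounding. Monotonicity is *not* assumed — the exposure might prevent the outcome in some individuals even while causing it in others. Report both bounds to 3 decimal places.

p₁ = 0.4, p₀ = 0.1.
Under exogeneity alone the bounds on PN are max{0,(p₁−p₀)/p₁} ≤ PN ≤ min{1,(1−p₀)/p₁}.
  lower = (p₁ − p₀)/p₁ = 0.3 / 0.4 ≈ 0.7500
  upper = min{1, (1 − p₀)/p₁} = 0.9 / 0.4 ≈ 2.2500 → capped at 1

0.750 ≤ PN ≤ 1.000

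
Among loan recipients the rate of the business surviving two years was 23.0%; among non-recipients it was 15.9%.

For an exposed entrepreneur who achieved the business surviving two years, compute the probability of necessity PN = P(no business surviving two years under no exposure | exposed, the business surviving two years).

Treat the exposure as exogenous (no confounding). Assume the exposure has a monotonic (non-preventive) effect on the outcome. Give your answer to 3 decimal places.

PN ≈ 0.309

p₁ = 0.23, p₀ = 0.159.
Under exogeneity and monotonicity, PN = (p₁ − p₀) / p₁.
PN = (0.23 − 0.159) / 0.23 = 0.071 / 0.23 ≈ 0.3087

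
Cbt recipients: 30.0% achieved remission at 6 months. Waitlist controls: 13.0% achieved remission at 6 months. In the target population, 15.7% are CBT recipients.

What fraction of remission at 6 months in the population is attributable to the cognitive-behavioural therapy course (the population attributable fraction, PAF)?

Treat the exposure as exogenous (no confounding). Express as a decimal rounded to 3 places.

p₁ = 0.3, p₀ = 0.13.
Overall risk P(Y=1) = π·p₁ + (1−π)·p₀ = 0.157×0.3 + 0.843×0.13 = 0.15669.
Under exogeneity, PAF = [P(Y=1) − p₀] / P(Y=1).
PAF = (0.15669 − 0.13) / 0.15669 ≈ 0.1703

PAF ≈ 0.170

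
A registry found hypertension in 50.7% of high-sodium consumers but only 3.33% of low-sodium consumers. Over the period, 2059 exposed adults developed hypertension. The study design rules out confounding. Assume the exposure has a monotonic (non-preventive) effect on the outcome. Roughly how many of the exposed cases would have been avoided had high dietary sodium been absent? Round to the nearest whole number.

about 1924 cases

p₁ = 0.507, p₀ = 0.0333.
PN = (p₁ − p₀)/p₁ = (0.507 − 0.0333) / 0.507 ≈ 0.93432.
Attributable cases ≈ PN × (exposed cases) = 0.93432 × 2059 ≈ 1923.76.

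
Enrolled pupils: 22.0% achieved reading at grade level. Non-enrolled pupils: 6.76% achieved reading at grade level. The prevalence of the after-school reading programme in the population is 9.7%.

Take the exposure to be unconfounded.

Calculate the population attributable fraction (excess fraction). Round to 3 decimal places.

p₁ = 0.22, p₀ = 0.0676.
Overall risk P(Y=1) = π·p₁ + (1−π)·p₀ = 0.097×0.22 + 0.903×0.0676 = 0.082383.
Under exogeneity, PAF = [P(Y=1) − p₀] / P(Y=1).
PAF = (0.082383 − 0.0676) / 0.082383 ≈ 0.1794

PAF ≈ 0.179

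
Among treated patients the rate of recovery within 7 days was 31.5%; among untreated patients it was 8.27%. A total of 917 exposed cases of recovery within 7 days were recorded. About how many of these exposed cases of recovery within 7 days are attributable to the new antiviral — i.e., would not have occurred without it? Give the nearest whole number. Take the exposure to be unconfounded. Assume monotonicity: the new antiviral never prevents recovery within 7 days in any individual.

p₁ = 0.315, p₀ = 0.0827.
PN = (p₁ − p₀)/p₁ = (0.315 − 0.0827) / 0.315 ≈ 0.73746.
Attributable cases ≈ PN × (exposed cases) = 0.73746 × 917 ≈ 676.25.

about 676 cases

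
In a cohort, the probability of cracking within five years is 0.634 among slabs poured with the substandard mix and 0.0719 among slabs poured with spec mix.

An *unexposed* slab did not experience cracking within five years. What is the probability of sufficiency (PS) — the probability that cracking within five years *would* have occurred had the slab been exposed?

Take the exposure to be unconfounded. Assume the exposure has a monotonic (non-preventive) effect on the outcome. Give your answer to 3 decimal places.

PS ≈ 0.606

Let p₁ = 0.634, p₀ = 0.0719.
Under exogeneity and monotonicity, PS = (p₁ − p₀) / (1 − p₀).
PS = (0.634 − 0.0719) / (1 − 0.0719) = 0.5621 / 0.9281 ≈ 0.6056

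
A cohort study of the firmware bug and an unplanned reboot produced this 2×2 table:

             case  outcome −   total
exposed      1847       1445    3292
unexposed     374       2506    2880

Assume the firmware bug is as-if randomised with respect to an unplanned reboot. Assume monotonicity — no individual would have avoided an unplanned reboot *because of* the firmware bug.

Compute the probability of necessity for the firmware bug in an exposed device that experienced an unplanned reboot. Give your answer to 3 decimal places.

p₁ = P(outcome | exposed) = 1847/3292 = 0.56106
p₀ = P(outcome | unexposed) = 374/2880 = 0.12986
Under exogeneity and monotonicity, PN = (p₁ − p₀)/p₁.
PN = (0.56106 − 0.12986) / 0.56106 ≈ 0.7685

PN ≈ 0.769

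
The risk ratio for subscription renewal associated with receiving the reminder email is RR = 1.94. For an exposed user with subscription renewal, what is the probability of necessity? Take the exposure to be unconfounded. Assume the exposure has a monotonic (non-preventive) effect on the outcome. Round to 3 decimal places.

Under exogeneity and monotonicity, PN = (RR − 1) / RR = 1 − 1/RR.
PN = (1.94 − 1) / 1.94 = 0.94 / 1.94 ≈ 0.4845

PN ≈ 0.485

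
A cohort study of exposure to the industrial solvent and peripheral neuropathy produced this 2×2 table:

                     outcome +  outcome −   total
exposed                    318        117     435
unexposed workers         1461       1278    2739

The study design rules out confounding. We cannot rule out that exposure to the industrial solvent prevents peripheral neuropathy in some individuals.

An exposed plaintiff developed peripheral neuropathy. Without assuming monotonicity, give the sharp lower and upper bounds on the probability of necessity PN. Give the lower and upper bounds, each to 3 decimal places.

0.270 ≤ PN ≤ 0.638

p₁ = P(outcome | exposed) = 318/435 = 0.73103
p₀ = P(outcome | unexposed) = 1461/2739 = 0.53341
Under exogeneity alone the bounds on PN are max{0,(p₁−p₀)/p₁} ≤ PN ≤ min{1,(1−p₀)/p₁}.
  lower = (p₁ − p₀)/p₁ = 0.19763 / 0.73103 ≈ 0.2703
  upper = min{1, (1 − p₀)/p₁} = 0.46659 / 0.73103 ≈ 0.6383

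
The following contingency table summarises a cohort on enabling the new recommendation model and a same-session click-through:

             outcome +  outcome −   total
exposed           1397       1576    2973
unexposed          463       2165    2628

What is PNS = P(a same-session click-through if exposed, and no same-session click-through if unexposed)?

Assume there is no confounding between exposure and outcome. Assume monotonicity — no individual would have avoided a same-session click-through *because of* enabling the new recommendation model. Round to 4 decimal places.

p₁ = P(outcome | exposed) = 1397/2973 = 0.4699
p₀ = P(outcome | unexposed) = 463/2628 = 0.17618
Under exogeneity and monotonicity, PNS = p₁ − p₀.
PNS = 0.4699 − 0.17618 = 0.29372

PNS ≈ 0.2937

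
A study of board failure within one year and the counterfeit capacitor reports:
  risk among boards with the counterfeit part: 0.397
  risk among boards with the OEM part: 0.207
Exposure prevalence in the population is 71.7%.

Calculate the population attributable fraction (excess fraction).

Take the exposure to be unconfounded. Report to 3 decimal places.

PAF ≈ 0.397

Let p₁ = 0.397, p₀ = 0.207.
Overall risk P(Y=1) = π·p₁ + (1−π)·p₀ = 0.717×0.397 + 0.283×0.207 = 0.34323.
Under exogeneity, PAF = [P(Y=1) − p₀] / P(Y=1).
PAF = (0.34323 − 0.207) / 0.34323 ≈ 0.3969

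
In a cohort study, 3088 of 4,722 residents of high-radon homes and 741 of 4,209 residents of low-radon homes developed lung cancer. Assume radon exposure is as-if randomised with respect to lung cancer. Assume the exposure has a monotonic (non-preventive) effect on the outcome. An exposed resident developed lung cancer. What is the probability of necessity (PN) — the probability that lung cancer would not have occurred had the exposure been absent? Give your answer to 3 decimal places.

PN ≈ 0.731

p₁ = P(outcome | exposed) = 3088/4722 = 0.65396
p₀ = P(outcome | unexposed) = 741/4209 = 0.17605
Under exogeneity and monotonicity, PN = (p₁ − p₀) / p₁.
PN = (0.65396 − 0.17605) / 0.65396 = 0.47791 / 0.65396 ≈ 0.7308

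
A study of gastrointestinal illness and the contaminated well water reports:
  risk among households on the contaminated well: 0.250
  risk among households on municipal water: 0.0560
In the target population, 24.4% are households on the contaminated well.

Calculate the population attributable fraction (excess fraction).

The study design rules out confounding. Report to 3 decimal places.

Let p₁ = 0.25, p₀ = 0.056.
Overall risk P(Y=1) = π·p₁ + (1−π)·p₀ = 0.244×0.25 + 0.756×0.056 = 0.10334.
Under exogeneity, PAF = [P(Y=1) − p₀] / P(Y=1).
PAF = (0.10334 − 0.056) / 0.10334 ≈ 0.4581

PAF ≈ 0.458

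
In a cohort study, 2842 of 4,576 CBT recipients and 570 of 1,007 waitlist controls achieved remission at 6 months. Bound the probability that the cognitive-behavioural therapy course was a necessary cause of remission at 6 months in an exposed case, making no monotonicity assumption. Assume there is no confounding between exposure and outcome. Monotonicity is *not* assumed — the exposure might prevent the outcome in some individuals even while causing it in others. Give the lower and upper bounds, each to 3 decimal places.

p₁ = P(outcome | exposed) = 2842/4576 = 0.62107
p₀ = P(outcome | unexposed) = 570/1007 = 0.56604
Under exogeneity alone the bounds on PN are max{0,(p₁−p₀)/p₁} ≤ PN ≤ min{1,(1−p₀)/p₁}.
  lower = (p₁ − p₀)/p₁ = 0.055029 / 0.62107 ≈ 0.0886
  upper = min{1, (1 − p₀)/p₁} = 0.43396 / 0.62107 ≈ 0.6987

0.089 ≤ PN ≤ 0.699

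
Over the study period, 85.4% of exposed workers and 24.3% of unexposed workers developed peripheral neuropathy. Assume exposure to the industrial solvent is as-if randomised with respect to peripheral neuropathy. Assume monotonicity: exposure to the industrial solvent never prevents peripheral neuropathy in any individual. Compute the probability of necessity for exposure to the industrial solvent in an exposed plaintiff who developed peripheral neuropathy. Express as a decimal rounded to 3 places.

PN ≈ 0.715

p₁ = 0.854, p₀ = 0.243.
Under exogeneity and monotonicity, PN = (p₁ − p₀) / p₁.
PN = (0.854 − 0.243) / 0.854 = 0.611 / 0.854 ≈ 0.7155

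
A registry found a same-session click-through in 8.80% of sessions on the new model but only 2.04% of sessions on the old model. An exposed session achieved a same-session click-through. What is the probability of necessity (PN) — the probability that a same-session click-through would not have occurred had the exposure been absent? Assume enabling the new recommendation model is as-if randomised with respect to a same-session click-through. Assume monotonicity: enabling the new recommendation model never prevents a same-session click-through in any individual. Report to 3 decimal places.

p₁ = 0.088, p₀ = 0.0204.
Under exogeneity and monotonicity, PN = (p₁ − p₀) / p₁.
PN = (0.088 − 0.0204) / 0.088 = 0.0676 / 0.088 ≈ 0.7682

PN ≈ 0.768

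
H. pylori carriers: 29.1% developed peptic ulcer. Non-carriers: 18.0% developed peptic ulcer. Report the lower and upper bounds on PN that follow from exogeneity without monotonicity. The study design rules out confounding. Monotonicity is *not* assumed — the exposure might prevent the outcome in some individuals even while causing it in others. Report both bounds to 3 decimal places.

0.381 ≤ PN ≤ 1.000

p₁ = 0.291, p₀ = 0.18.
Under exogeneity alone the bounds on PN are max{0,(p₁−p₀)/p₁} ≤ PN ≤ min{1,(1−p₀)/p₁}.
  lower = (p₁ − p₀)/p₁ = 0.111 / 0.291 ≈ 0.3814
  upper = min{1, (1 − p₀)/p₁} = 0.82 / 0.291 ≈ 2.8179 → capped at 1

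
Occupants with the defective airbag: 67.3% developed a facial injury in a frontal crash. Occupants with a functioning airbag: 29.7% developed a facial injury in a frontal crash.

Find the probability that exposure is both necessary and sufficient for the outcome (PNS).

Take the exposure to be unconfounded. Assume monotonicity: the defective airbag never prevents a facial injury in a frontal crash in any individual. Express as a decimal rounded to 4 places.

p₁ = 0.673, p₀ = 0.297.
Under exogeneity and monotonicity, PNS = p₁ − p₀.
PNS = 0.673 − 0.297 = 0.376

PNS ≈ 0.3760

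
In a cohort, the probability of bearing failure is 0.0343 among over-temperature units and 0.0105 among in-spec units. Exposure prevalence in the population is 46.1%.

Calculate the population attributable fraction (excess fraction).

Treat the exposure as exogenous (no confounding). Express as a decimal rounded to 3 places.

Let p₁ = 0.0343, p₀ = 0.0105.
Overall risk P(Y=1) = π·p₁ + (1−π)·p₀ = 0.461×0.0343 + 0.539×0.0105 = 0.021472.
Under exogeneity, PAF = [P(Y=1) − p₀] / P(Y=1).
PAF = (0.021472 − 0.0105) / 0.021472 ≈ 0.5110

PAF ≈ 0.511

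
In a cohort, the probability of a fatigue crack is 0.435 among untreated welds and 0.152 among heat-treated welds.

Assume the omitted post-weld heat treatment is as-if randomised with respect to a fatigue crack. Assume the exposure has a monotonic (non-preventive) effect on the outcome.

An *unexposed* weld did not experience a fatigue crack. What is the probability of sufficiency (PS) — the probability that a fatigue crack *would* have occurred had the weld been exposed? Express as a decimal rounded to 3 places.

PS ≈ 0.334

Let p₁ = 0.435, p₀ = 0.152.
Under exogeneity and monotonicity, PS = (p₁ − p₀) / (1 − p₀).
PS = (0.435 − 0.152) / (1 − 0.152) = 0.283 / 0.848 ≈ 0.3337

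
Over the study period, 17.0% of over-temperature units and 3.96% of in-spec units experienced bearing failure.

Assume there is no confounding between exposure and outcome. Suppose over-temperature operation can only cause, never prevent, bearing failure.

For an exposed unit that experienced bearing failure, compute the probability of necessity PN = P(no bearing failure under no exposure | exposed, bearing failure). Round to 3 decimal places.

PN ≈ 0.767

p₁ = 0.17, p₀ = 0.0396.
Under exogeneity and monotonicity, PN = (p₁ − p₀) / p₁.
PN = (0.17 − 0.0396) / 0.17 = 0.1304 / 0.17 ≈ 0.7671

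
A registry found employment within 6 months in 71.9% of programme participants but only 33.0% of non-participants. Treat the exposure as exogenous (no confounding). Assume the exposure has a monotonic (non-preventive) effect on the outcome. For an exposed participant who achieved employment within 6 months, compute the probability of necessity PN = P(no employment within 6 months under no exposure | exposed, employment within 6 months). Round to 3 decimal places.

PN ≈ 0.541

p₁ = 0.719, p₀ = 0.33.
Under exogeneity and monotonicity, PN = (p₁ − p₀) / p₁.
PN = (0.719 − 0.33) / 0.719 = 0.389 / 0.719 ≈ 0.5410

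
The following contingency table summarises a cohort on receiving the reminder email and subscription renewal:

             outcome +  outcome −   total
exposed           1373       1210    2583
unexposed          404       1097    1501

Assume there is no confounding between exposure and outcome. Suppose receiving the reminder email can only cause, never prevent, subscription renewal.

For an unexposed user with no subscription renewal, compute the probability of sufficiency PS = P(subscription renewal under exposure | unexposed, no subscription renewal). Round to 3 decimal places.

PS ≈ 0.359

p₁ = P(outcome | exposed) = 1373/2583 = 0.53155
p₀ = P(outcome | unexposed) = 404/1501 = 0.26915
Under exogeneity and monotonicity, PS = (p₁ − p₀)/(1 − p₀).
PS = (0.53155 − 0.26915) / 0.73085 ≈ 0.3590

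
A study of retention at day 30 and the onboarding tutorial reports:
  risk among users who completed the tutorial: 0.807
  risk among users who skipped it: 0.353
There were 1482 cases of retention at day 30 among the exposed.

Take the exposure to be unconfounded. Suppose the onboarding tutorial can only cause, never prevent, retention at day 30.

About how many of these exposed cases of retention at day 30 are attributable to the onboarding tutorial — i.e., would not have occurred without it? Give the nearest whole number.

Let p₁ = 0.807, p₀ = 0.353.
PN = (p₁ − p₀)/p₁ = (0.807 − 0.353) / 0.807 ≈ 0.56258.
Attributable cases ≈ PN × (exposed cases) = 0.56258 × 1482 ≈ 833.74.

about 834 cases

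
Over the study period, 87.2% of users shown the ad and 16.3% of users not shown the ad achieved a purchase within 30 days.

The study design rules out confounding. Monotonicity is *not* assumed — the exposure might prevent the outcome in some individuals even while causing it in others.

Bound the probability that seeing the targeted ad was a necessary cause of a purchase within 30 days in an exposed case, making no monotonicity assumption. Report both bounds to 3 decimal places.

0.813 ≤ PN ≤ 0.960

p₁ = 0.872, p₀ = 0.163.
Under exogeneity alone the bounds on PN are max{0,(p₁−p₀)/p₁} ≤ PN ≤ min{1,(1−p₀)/p₁}.
  lower = (p₁ − p₀)/p₁ = 0.709 / 0.872 ≈ 0.8131
  upper = min{1, (1 − p₀)/p₁} = 0.837 / 0.872 ≈ 0.9599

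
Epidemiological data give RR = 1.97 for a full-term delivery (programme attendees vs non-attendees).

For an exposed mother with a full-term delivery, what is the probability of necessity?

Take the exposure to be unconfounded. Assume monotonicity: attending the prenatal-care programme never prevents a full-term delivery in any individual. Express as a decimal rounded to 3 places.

PN ≈ 0.492

Under exogeneity and monotonicity, PN = (RR − 1) / RR = 1 − 1/RR.
PN = (1.97 − 1) / 1.97 = 0.97 / 1.97 ≈ 0.4924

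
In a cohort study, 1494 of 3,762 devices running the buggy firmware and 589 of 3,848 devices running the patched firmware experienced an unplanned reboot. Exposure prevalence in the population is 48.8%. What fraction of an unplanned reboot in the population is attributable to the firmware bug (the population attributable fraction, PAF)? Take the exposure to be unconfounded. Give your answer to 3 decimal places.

p₁ = P(outcome | exposed) = 1494/3762 = 0.39713
p₀ = P(outcome | unexposed) = 589/3848 = 0.15307
Overall risk P(Y=1) = π·p₁ + (1−π)·p₀ = 0.488×0.39713 + 0.512×0.15307 = 0.27217.
Under exogeneity, PAF = [P(Y=1) − p₀] / P(Y=1).
PAF = (0.27217 − 0.15307) / 0.27217 ≈ 0.4376

PAF ≈ 0.438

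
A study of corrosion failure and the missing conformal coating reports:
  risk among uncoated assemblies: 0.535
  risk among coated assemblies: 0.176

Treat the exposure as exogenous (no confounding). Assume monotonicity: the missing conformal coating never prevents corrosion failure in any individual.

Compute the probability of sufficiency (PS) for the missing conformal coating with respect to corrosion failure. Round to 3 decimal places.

PS ≈ 0.436

Let p₁ = 0.535, p₀ = 0.176.
Under exogeneity and monotonicity, PS = (p₁ − p₀) / (1 − p₀).
PS = (0.535 − 0.176) / (1 − 0.176) = 0.359 / 0.824 ≈ 0.4357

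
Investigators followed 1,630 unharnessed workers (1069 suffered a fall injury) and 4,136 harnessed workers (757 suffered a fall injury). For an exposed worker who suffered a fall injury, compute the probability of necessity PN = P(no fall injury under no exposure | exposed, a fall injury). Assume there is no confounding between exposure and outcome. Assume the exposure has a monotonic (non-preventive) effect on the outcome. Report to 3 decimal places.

PN ≈ 0.721

p₁ = P(outcome | exposed) = 1069/1630 = 0.65583
p₀ = P(outcome | unexposed) = 757/4136 = 0.18303
Under exogeneity and monotonicity, PN = (p₁ − p₀) / p₁.
PN = (0.65583 − 0.18303) / 0.65583 = 0.4728 / 0.65583 ≈ 0.7209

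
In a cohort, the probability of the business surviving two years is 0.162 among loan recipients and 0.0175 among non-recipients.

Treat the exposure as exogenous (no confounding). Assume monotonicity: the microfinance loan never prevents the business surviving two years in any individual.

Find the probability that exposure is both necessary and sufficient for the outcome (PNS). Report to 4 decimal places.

Let p₁ = 0.162, p₀ = 0.0175.
Under exogeneity and monotonicity, PNS = p₁ − p₀.
PNS = 0.162 − 0.0175 = 0.1445

PNS ≈ 0.1445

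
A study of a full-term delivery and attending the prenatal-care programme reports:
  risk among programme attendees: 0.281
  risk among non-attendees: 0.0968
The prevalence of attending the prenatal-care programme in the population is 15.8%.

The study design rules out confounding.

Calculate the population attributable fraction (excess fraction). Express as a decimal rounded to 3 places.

PAF ≈ 0.231

Let p₁ = 0.281, p₀ = 0.0968.
Overall risk P(Y=1) = π·p₁ + (1−π)·p₀ = 0.158×0.281 + 0.842×0.0968 = 0.1259.
Under exogeneity, PAF = [P(Y=1) − p₀] / P(Y=1).
PAF = (0.1259 − 0.0968) / 0.1259 ≈ 0.2312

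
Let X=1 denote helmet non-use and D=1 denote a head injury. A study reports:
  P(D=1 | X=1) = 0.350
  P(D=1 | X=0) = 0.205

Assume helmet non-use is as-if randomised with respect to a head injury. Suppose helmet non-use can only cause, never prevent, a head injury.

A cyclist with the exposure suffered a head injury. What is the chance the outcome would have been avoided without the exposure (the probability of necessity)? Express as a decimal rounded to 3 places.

PN ≈ 0.414

Let p₁ = 0.35, p₀ = 0.205.
Under exogeneity and monotonicity, PN = (p₁ − p₀) / p₁.
PN = (0.35 − 0.205) / 0.35 = 0.145 / 0.35 ≈ 0.4143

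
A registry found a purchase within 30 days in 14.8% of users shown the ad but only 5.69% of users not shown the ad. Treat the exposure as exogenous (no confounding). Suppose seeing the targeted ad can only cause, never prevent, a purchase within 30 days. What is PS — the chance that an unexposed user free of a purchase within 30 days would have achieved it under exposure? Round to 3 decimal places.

PS ≈ 0.097

p₁ = 0.148, p₀ = 0.0569.
Under exogeneity and monotonicity, PS = (p₁ − p₀) / (1 − p₀).
PS = (0.148 − 0.0569) / (1 − 0.0569) = 0.0911 / 0.9431 ≈ 0.0966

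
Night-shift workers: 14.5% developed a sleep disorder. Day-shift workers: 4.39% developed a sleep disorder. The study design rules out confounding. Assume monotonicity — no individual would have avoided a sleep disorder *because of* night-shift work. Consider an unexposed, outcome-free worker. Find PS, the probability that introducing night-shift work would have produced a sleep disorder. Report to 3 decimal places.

PS ≈ 0.106

p₁ = 0.145, p₀ = 0.0439.
Under exogeneity and monotonicity, PS = (p₁ − p₀) / (1 − p₀).
PS = (0.145 − 0.0439) / (1 − 0.0439) = 0.1011 / 0.9561 ≈ 0.1057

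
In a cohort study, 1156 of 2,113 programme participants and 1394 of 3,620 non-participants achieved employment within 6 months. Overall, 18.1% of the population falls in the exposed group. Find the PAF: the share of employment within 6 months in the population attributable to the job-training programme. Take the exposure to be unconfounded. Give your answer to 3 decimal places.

p₁ = P(outcome | exposed) = 1156/2113 = 0.54709
p₀ = P(outcome | unexposed) = 1394/3620 = 0.38508
Overall risk P(Y=1) = π·p₁ + (1−π)·p₀ = 0.181×0.54709 + 0.819×0.38508 = 0.41441.
Under exogeneity, PAF = [P(Y=1) − p₀] / P(Y=1).
PAF = (0.41441 − 0.38508) / 0.41441 ≈ 0.0708

PAF ≈ 0.071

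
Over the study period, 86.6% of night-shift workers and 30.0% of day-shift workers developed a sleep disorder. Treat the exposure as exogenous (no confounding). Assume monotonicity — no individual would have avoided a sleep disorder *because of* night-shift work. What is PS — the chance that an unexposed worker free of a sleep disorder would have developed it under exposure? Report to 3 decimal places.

PS ≈ 0.809

p₁ = 0.866, p₀ = 0.3.
Under exogeneity and monotonicity, PS = (p₁ − p₀) / (1 − p₀).
PS = (0.866 − 0.3) / (1 − 0.3) = 0.566 / 0.7 ≈ 0.8086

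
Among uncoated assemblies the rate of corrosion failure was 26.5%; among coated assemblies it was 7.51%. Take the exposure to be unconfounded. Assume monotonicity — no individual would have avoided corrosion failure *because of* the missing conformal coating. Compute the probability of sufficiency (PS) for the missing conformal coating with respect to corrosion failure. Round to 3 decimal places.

p₁ = 0.265, p₀ = 0.0751.
Under exogeneity and monotonicity, PS = (p₁ − p₀) / (1 − p₀).
PS = (0.265 − 0.0751) / (1 − 0.0751) = 0.1899 / 0.9249 ≈ 0.2053

PS ≈ 0.205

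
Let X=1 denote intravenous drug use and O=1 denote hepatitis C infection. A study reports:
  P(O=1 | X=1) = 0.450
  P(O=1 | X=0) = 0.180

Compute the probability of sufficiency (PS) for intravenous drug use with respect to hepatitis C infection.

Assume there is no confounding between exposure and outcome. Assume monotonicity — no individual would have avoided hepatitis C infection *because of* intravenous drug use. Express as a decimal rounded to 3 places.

PS ≈ 0.329

Let p₁ = 0.45, p₀ = 0.18.
Under exogeneity and monotonicity, PS = (p₁ − p₀) / (1 − p₀).
PS = (0.45 − 0.18) / (1 − 0.18) = 0.27 / 0.82 ≈ 0.3293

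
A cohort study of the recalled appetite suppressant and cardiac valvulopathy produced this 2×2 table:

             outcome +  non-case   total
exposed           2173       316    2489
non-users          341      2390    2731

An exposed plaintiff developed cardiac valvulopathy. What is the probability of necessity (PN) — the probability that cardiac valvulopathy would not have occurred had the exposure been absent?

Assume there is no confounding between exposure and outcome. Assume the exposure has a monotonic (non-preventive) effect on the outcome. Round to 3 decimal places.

PN ≈ 0.857

p₁ = P(outcome | exposed) = 2173/2489 = 0.87304
p₀ = P(outcome | unexposed) = 341/2731 = 0.12486
Under exogeneity and monotonicity, PN = (p₁ − p₀)/p₁.
PN = (0.87304 − 0.12486) / 0.87304 ≈ 0.8570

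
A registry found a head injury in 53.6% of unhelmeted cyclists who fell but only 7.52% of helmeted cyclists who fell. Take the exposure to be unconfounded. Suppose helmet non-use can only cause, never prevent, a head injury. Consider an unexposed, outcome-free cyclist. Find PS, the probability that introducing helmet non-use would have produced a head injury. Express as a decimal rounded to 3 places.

p₁ = 0.536, p₀ = 0.0752.
Under exogeneity and monotonicity, PS = (p₁ − p₀) / (1 − p₀).
PS = (0.536 − 0.0752) / (1 − 0.0752) = 0.4608 / 0.9248 ≈ 0.4983

PS ≈ 0.498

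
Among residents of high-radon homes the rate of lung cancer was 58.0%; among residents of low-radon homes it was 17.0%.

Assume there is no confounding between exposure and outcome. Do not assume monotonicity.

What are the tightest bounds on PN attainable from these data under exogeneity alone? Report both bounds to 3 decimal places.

p₁ = 0.58, p₀ = 0.17.
Under exogeneity alone the bounds on PN are max{0,(p₁−p₀)/p₁} ≤ PN ≤ min{1,(1−p₀)/p₁}.
  lower = (p₁ − p₀)/p₁ = 0.41 / 0.58 ≈ 0.7069
  upper = min{1, (1 − p₀)/p₁} = 0.83 / 0.58 ≈ 1.4310 → capped at 1

0.707 ≤ PN ≤ 1.000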